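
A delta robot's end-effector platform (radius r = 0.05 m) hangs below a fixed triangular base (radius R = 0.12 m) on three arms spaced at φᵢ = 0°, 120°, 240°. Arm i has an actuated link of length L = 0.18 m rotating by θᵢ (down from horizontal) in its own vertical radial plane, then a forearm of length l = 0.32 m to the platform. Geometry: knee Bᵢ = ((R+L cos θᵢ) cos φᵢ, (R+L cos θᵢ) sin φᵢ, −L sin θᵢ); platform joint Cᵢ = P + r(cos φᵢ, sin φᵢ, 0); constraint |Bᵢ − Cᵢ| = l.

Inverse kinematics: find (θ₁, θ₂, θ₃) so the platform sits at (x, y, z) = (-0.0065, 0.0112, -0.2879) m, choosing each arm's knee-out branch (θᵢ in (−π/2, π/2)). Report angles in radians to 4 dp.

θ₁ = 0.4365, θ₂ = 0.3490, θ₃ = 0.4363

rotate P by −φ1: (-0.0065, 0.0112, -0.2879)
  A=0.0765, B=-0.2879, C=(l²−L²−A²−y'²−z²)/(2L)=-0.0524
  √(A²+B²)=0.2979;  θ1 = -1.3111+1.7476 ≈ 0.4365
rotate P by −φ2: (0.0129, 0.0000, -0.2879)
  A=0.0571, B=-0.2879, C=(l²−L²−A²−y'²−z²)/(2L)=-0.0448
  √(A²+B²)=0.2935;  θ2 = -1.3752+1.7242 ≈ 0.3490
arm 3 (φ=240.0°): x'=-0.0064, y'=-0.0112
  A=0.0764, B=-0.2879, C=(l²−L²−A²−y'²−z²)/(2L)=-0.0524
  γ=atan2(-0.2879,0.0764)=-1.3112;  ψ=arccos(-0.1758)=1.7476;  θ3=γ+ψ≈0.4363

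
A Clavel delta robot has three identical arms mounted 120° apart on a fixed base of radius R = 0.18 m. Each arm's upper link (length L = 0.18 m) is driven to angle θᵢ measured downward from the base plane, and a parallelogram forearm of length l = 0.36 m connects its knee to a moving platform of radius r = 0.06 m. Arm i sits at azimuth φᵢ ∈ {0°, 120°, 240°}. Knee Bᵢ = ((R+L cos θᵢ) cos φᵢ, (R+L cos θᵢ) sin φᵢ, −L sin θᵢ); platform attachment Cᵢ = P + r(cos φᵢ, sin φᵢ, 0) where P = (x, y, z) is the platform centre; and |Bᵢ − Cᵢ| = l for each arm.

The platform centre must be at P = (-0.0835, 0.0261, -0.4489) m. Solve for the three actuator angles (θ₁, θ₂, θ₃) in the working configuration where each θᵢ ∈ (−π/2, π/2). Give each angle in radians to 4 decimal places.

φ1=0.0° → target in arm frame (-0.0835, 0.0261)
  A=0.2035, B=-0.4489, C=(l²−L²−A²−y'²−z²)/(2L)=-0.4067
  θ1 = atan2(B,A) + arccos(C/0.4929) = 1.3960
φ2=120.0° → target in arm frame (0.0644, 0.0593)
  e−x'=0.0556;  (l²−L²−(e−x')²−y'²−z²)/2L = -0.3081
  θ2 = atan2(B,A) + arccos(C/0.4523) = 0.8727
rotate P by −φ3: (0.0191, -0.0854, -0.4489)
  A cos θ + B sin θ = C:  0.1009·cos θ + -0.4489·sin θ = -0.3382
  γ=atan2(-0.4489,0.1009)=-1.3498;  ψ=arccos(-0.7352)=2.3967;  θ3=γ+ψ≈1.0469

θ₁ = 1.3960, θ₂ = 0.8727, θ₃ = 1.0469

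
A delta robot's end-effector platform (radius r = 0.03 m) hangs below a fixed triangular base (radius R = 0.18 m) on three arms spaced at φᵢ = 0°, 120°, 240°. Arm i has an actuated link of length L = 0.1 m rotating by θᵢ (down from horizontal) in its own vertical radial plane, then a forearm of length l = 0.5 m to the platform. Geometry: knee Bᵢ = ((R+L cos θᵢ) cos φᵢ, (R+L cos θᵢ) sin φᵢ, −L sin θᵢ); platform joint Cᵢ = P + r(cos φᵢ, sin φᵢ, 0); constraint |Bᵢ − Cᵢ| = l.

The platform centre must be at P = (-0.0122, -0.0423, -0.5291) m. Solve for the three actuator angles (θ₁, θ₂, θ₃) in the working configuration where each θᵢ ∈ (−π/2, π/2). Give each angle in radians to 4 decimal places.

θ₁ = 0.9596, θ₂ = 1.0467, θ₃ = 0.6979

arm 1 (φ=0.0°): x'=-0.0122, y'=-0.0423
  A cos θ + B sin θ = C:  0.1622·cos θ + -0.5291·sin θ = -0.3402
  γ=atan2(-0.5291,0.1622)=-1.2733;  ψ=arccos(-0.6148)=2.2329;  θ1=γ+ψ≈0.9596
rotate P by −φ2: (-0.0305, 0.0317, -0.5291)
  A=0.1805, B=-0.5291, C=(l²−L²−A²−y'²−z²)/(2L)=-0.3677
  γ=atan2(-0.5291,0.1805)=-1.2420;  ψ=arccos(-0.6578)=2.2886;  θ2=γ+ψ≈1.0467
φ3=240.0° → target in arm frame (0.0427, 0.0106)
  A cos θ + B sin θ = C:  0.1073·cos θ + -0.5291·sin θ = -0.2578
  √(A²+B²)=0.5399;  θ3 = -1.3708+2.0687 ≈ 0.6979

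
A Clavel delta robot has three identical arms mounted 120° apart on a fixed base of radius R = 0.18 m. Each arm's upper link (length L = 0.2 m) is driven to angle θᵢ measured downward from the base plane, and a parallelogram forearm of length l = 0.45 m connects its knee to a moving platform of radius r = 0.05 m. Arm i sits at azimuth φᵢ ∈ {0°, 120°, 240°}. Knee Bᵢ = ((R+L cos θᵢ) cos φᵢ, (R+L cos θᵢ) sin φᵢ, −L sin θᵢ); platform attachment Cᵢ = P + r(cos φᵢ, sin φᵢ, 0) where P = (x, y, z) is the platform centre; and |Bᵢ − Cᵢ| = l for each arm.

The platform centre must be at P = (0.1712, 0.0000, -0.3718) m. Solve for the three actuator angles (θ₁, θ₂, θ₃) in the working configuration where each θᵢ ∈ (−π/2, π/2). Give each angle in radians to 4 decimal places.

θ₁ = -0.2618, θ₂ = 0.7855, θ₃ = 0.7855

φ1=0.0° → target in arm frame (0.1712, 0.0000)
  A cos θ + B sin θ = C:  -0.0412·cos θ + -0.3718·sin θ = 0.0564
  γ=atan2(-0.3718,-0.0412)=-1.6812;  ψ=arccos(0.1508)=1.4194;  θ1=γ+ψ≈-0.2618
φ2=120.0° → target in arm frame (-0.0856, -0.1483)
  A cos θ + B sin θ = C:  0.2156·cos θ + -0.3718·sin θ = -0.1105
  √(A²+B²)=0.4298;  θ2 = -1.0453+1.8308 ≈ 0.7855
arm 3 (φ=240.0°): x'=-0.0856, y'=0.1483
  A cos θ + B sin θ = C:  0.2156·cos θ + -0.3718·sin θ = -0.1105
  √(A²+B²)=0.4298;  θ3 = -1.0453+1.8308 ≈ 0.7855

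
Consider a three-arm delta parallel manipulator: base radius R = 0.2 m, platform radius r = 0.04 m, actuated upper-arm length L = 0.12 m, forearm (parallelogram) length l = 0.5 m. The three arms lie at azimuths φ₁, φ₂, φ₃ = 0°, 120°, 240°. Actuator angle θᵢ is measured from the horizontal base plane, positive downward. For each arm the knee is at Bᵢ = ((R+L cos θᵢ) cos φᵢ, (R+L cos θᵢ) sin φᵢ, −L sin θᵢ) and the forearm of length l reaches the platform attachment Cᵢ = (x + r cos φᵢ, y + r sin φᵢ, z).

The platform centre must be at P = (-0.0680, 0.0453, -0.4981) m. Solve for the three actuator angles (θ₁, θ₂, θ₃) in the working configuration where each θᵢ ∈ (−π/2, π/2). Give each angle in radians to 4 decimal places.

θ₁ = 0.9599, θ₂ = 0.3493, θ₃ = 0.6980

rotate P by −φ1: (-0.0680, 0.0453, -0.4981)
  A=0.2280, B=-0.4981, C=(l²−L²−A²−y'²−z²)/(2L)=-0.2772
  θ1 = atan2(B,A) + arccos(C/0.5478) = 0.9599
φ2=120.0° → target in arm frame (0.0732, 0.0362)
  A cos θ + B sin θ = C:  0.0868·cos θ + -0.4981·sin θ = -0.0889
  θ2 = atan2(B,A) + arccos(C/0.5056) = 0.3493
arm 3 (φ=240.0°): x'=-0.0052, y'=-0.0815
  A=0.1652, B=-0.4981, C=(l²−L²−A²−y'²−z²)/(2L)=-0.1936
  θ3 = atan2(B,A) + arccos(C/0.5248) = 0.6980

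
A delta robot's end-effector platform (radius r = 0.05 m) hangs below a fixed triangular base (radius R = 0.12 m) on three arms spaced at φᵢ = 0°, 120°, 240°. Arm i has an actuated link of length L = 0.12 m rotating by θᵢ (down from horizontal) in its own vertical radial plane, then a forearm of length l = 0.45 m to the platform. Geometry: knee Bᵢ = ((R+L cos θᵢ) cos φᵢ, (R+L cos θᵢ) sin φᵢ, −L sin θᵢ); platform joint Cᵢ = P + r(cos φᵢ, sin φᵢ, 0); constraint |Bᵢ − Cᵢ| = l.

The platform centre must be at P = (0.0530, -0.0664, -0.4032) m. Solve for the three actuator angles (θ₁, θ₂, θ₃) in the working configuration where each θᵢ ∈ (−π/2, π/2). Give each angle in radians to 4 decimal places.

θ₁ = -0.1746, θ₂ = 0.3489, θ₃ = -0.0872

φ1=0.0° → target in arm frame (0.0530, -0.0664)
  e−x'=0.0170;  (l²−L²−(e−x')²−y'²−z²)/2L = 0.0868
  θ1 = atan2(B,A) + arccos(C/0.4036) = -0.1746
rotate P by −φ2: (-0.0840, -0.0127, -0.4032)
  e−x'=0.1540;  (l²−L²−(e−x')²−y'²−z²)/2L = 0.0069
  √(A²+B²)=0.4316;  θ2 = -1.2059+1.5549 ≈ 0.3489
rotate P by −φ3: (0.0310, 0.0791, -0.4032)
  e−x'=0.0390;  (l²−L²−(e−x')²−y'²−z²)/2L = 0.0740
  γ=atan2(-0.4032,0.0390)=-1.4744;  ψ=arccos(0.1826)=1.3872;  θ3=γ+ψ≈-0.0872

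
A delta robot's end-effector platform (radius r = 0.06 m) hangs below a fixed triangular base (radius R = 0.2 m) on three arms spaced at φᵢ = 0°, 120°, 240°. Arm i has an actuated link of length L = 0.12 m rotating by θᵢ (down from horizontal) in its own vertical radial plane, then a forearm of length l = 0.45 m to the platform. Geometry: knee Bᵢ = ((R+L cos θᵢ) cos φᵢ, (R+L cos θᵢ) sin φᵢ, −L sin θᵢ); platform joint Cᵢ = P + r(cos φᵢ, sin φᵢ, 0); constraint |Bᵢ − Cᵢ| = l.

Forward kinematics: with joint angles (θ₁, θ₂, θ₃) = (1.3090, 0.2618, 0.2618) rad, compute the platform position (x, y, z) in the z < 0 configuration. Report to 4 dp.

(-0.1593, 0.0000, -0.4214)

φ1=0.0°: virtual centre (0.1711, 0.0000, -0.1159), radius l
arm 2 at φ=120.0°: ρ2 = 0.2559;  centre 2 = (-0.1280, 0.2216, -0.0311)
centre 3 = (0.2559·cos240.0°, 0.2559·sin240.0°, -0.0311) = (-0.1280, -0.2216, -0.0311)
subtract pairs → two planes through P
plane₁₂: -0.5980x+0.4433y+0.1697z = 0.0238
Cramer: x(z) = -0.0397+0.2838z;  y(z) = 0.0000-0.0000z
sphere 1 gives Az²+Bz+C=0 with A=1.0805, B=0.1122, C=-0.1446;  B²−4AC=0.6377;  roots -0.4214, 0.3176;  negative root z = -0.4214
x = -0.1593, y = 0.0000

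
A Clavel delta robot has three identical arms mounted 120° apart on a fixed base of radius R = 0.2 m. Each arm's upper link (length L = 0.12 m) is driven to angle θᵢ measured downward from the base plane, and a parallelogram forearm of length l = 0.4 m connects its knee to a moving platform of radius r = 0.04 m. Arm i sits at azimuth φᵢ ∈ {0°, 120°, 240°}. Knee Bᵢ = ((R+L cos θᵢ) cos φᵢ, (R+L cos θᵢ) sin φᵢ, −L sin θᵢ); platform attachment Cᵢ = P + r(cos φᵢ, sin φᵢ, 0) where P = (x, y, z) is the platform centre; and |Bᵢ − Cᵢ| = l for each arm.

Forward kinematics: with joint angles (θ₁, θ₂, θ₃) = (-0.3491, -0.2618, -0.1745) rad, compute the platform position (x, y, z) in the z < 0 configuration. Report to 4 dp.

φ1=0.0°: virtual centre (0.2728, 0.0000, 0.0410), radius l
arm 2 at φ=120.0°: ρ2 = 0.2759;  O2 = (-0.1380, 0.2389, 0.0311)
φ3=240.0°: virtual centre (-0.1391, -0.2409, 0.0208), radius l
eliminate P² terms by subtracting sphere 1 from 2 and 3
plane₁₂: -0.8214x+0.4779y+-0.0200z = 0.0010
Cramer: x(z) = -0.0017-0.0367z;  y(z) = -0.0008-0.0212z
into |P−O₁|² = l²: 1.0018z² + -0.0619z + -0.0830 = 0;  Δ = 0.3365;  z = -0.2586 or 0.3204 → z<0 root = -0.2586
x = 0.0078, y = 0.0047

(0.0078, 0.0047, -0.2586)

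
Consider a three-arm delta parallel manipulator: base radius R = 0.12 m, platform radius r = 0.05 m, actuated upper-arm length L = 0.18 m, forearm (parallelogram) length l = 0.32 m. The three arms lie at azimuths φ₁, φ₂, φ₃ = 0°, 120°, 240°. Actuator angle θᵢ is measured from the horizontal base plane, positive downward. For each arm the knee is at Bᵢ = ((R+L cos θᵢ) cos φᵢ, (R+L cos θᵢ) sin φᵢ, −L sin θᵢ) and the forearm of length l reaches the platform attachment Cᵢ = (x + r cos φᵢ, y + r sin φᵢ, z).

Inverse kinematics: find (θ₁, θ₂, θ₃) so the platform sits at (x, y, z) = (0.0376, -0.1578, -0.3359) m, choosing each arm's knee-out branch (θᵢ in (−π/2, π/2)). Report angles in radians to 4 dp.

θ₁ = 0.6980, θ₂ = 1.3091, θ₃ = 0.3490

rotate P by −φ1: (0.0376, -0.1578, -0.3359)
  A=0.0324, B=-0.3359, C=(l²−L²−A²−y'²−z²)/(2L)=-0.1911
  θ1 = atan2(B,A) + arccos(C/0.3375) = 0.6980
arm 2 (φ=120.0°): x'=-0.1555, y'=0.0463
  A=0.2255, B=-0.3359, C=(l²−L²−A²−y'²−z²)/(2L)=-0.2661
  θ2 = atan2(B,A) + arccos(C/0.4045) = 1.3091
rotate P by −φ3: (0.1179, 0.1115, -0.3359)
  A cos θ + B sin θ = C:  -0.0479·cos θ + -0.3359·sin θ = -0.1598
  θ3 = atan2(B,A) + arccos(C/0.3393) = 0.3490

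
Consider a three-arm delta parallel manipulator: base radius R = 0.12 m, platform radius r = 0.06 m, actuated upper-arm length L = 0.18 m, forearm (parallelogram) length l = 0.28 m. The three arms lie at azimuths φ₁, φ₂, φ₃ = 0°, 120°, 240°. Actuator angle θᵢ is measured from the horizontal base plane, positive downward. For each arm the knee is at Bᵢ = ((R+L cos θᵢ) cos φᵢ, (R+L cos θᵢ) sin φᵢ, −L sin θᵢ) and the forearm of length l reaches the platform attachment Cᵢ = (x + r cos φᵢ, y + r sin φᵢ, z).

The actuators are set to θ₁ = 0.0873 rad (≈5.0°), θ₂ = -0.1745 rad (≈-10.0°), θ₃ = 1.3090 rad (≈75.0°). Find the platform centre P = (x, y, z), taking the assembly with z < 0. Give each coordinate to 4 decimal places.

centre 1 = (0.2393·cos0.0°, 0.2393·sin0.0°, -0.0157) = (0.2393, 0.0000, -0.0157)
φ2=120.0°: virtual centre (-0.1186, 0.2055, 0.0313), radius l
φ3=240.0°: virtual centre (-0.0533, -0.0923, -0.1739), radius l
eliminate P² terms by subtracting sphere 1 from 2 and 3
linear system: -0.7159x+0.4110y = -0.0002−0.0939z; -0.5852x+-0.1846y = -0.0159−-0.3163z
det = 0.3727;  x = 0.0177+-0.3023z,  y = 0.0302+-0.7551z
quadratic in z: (1.6617)z²+(0.1198)z+(-0.0281)=0, √Δ=0.4486 → z ∈ {-0.1710, 0.0990}; z = -0.1710 (taking z<0)
x = 0.0694, y = 0.1594

(0.0694, 0.1594, -0.1710)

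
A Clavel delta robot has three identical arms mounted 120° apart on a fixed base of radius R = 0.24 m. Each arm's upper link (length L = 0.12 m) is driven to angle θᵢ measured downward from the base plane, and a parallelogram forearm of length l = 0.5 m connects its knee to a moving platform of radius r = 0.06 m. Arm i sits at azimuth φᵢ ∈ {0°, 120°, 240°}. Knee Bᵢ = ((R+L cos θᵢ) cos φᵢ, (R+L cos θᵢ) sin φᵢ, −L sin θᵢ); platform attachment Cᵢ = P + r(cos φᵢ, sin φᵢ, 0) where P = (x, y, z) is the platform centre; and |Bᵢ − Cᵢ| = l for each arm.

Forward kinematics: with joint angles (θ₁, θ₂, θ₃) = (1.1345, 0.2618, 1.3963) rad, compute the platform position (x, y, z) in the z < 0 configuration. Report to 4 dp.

arm 1 at φ=0.0°: ρ1 = 0.2307;  S1 = (0.2307, 0.0000, -0.1088)
S2 = (0.2959·cos120.0°, 0.2959·sin120.0°, -0.0311) = (-0.1480, 0.2563, -0.0311)
φ3=240.0°: virtual centre (-0.1004, -0.1739, -0.1182), radius l
subtract pairs → two planes through P
[-0.7573 0.5125 0.1554]·P = 0.0235;  [-0.6623 -0.3479 -0.0188]·P = -0.0108
Cramer: x(z) = -0.0044+0.0737z;  y(z) = 0.0393-0.1944z
sphere 1 gives Az²+Bz+C=0 with A=1.0432, B=0.1676, C=-0.1814;  B²−4AC=0.7848;  roots -0.5049, 0.3443;  negative root z = -0.5049
x = -0.0416, y = 0.1374

(-0.0416, 0.1374, -0.5049)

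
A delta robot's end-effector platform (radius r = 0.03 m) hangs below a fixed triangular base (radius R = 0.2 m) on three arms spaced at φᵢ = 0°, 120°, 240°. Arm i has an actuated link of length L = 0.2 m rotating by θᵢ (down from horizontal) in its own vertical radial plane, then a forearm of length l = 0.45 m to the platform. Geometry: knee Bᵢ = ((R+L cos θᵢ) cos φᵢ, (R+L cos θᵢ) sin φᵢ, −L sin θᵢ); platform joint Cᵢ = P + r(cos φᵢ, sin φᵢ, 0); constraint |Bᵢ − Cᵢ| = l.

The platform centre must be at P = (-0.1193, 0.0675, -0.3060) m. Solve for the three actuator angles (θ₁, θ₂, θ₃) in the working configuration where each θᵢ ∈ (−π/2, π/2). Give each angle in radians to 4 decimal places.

arm 1 (φ=0.0°): x'=-0.1193, y'=0.0675
  A=0.2893, B=-0.3060, C=(l²−L²−A²−y'²−z²)/(2L)=-0.0485
  √(A²+B²)=0.4211;  θ1 = -0.8134+1.6861 ≈ 0.8727
φ2=120.0° → target in arm frame (0.1181, 0.0696)
  A cos θ + B sin θ = C:  0.0519·cos θ + -0.3060·sin θ = 0.1533
  θ2 = atan2(B,A) + arccos(C/0.3104) = -0.3487
φ3=240.0° → target in arm frame (0.0012, -0.1371)
  e−x'=0.1688;  (l²−L²−(e−x')²−y'²−z²)/2L = 0.0540
  √(A²+B²)=0.3495;  θ3 = -1.0667+1.4158 ≈ 0.3491

θ₁ = 0.8727, θ₂ = -0.3487, θ₃ = 0.3491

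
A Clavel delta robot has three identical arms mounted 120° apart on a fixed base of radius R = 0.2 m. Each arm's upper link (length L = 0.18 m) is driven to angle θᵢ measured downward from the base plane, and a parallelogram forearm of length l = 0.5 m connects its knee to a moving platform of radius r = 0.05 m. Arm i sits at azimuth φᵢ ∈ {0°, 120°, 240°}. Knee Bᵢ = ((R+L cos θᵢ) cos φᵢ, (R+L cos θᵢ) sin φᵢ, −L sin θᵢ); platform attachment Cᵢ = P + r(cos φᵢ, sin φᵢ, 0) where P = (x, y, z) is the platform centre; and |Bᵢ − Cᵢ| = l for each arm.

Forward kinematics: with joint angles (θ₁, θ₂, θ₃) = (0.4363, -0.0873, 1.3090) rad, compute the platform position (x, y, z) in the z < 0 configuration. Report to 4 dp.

φ1=0.0°: virtual centre (0.3131, 0.0000, -0.0761), radius l
φ2=120.0°: virtual centre (-0.1647, 0.2852, 0.0157), radius l
φ3=240.0°: virtual centre (-0.0983, -0.1702, -0.1739), radius l
eliminate P² terms by subtracting sphere 1 from 2 and 3
[-0.9556 0.5704 0.1835]·P = 0.0049;  [-0.8229 -0.3405 -0.1956]·P = -0.0350
det = 0.7947;  x = 0.0230+-0.0618z,  y = 0.0471+-0.4252z
sphere 1 gives Az²+Bz+C=0 with A=1.1846, B=0.1479, C=-0.1578;  B²−4AC=0.7697;  roots -0.4328, 0.3079;  negative root z = -0.4328
x = 0.0497, y = 0.2311

(0.0497, 0.2311, -0.4328)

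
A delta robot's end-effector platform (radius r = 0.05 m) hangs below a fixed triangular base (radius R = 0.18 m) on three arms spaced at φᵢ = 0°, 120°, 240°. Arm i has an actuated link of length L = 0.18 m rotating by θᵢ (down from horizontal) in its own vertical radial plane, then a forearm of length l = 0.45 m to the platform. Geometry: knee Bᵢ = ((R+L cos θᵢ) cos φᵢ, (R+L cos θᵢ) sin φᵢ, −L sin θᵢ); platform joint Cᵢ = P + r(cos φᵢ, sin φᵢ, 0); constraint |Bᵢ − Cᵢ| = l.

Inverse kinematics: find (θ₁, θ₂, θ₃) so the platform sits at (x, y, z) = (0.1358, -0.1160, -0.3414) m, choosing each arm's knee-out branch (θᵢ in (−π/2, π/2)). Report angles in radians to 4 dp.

φ1=0.0° → target in arm frame (0.1358, -0.1160)
  e−x'=-0.0058;  (l²−L²−(e−x')²−y'²−z²)/2L = 0.1113
  γ=atan2(-0.3414,-0.0058)=-1.5878;  ψ=arccos(0.3259)=1.2389;  θ1=γ+ψ≈-0.3489
φ2=120.0° → target in arm frame (-0.1684, -0.0596)
  e−x'=0.2984;  (l²−L²−(e−x')²−y'²−z²)/2L = -0.1084
  γ=atan2(-0.3414,0.2984)=-0.8526;  ψ=arccos(-0.2391)=1.8122;  θ2=γ+ψ≈0.9596
φ3=240.0° → target in arm frame (0.0326, 0.1756)
  A cos θ + B sin θ = C:  0.0974·cos θ + -0.3414·sin θ = 0.0367
  √(A²+B²)=0.3550;  θ3 = -1.2928+1.4672 ≈ 0.1745

θ₁ = -0.3489, θ₂ = 0.9596, θ₃ = 0.1745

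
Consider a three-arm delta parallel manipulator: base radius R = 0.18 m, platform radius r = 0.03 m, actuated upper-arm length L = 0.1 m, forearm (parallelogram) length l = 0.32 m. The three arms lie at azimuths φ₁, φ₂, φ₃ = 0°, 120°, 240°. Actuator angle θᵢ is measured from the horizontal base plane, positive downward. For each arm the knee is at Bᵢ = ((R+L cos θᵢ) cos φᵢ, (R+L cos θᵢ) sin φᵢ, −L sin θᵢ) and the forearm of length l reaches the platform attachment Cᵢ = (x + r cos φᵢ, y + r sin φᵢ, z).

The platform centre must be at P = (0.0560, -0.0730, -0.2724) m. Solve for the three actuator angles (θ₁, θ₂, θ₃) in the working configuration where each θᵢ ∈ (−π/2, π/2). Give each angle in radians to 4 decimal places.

φ1=0.0° → target in arm frame (0.0560, -0.0730)
  A cos θ + B sin θ = C:  0.0940·cos θ + -0.2724·sin θ = 0.0202
  γ=atan2(-0.2724,0.0940)=-1.2385;  ψ=arccos(0.0700)=1.5008;  θ1=γ+ψ≈0.2622
rotate P by −φ2: (-0.0912, -0.0120, -0.2724)
  A cos θ + B sin θ = C:  0.2412·cos θ + -0.2724·sin θ = -0.2007
  θ2 = atan2(B,A) + arccos(C/0.3639) = 1.3089
arm 3 (φ=240.0°): x'=0.0352, y'=0.0850
  A cos θ + B sin θ = C:  0.1148·cos θ + -0.2724·sin θ = -0.0110
  θ3 = atan2(B,A) + arccos(C/0.2956) = 0.4360

θ₁ = 0.2622, θ₂ = 1.3089, θ₃ = 0.4360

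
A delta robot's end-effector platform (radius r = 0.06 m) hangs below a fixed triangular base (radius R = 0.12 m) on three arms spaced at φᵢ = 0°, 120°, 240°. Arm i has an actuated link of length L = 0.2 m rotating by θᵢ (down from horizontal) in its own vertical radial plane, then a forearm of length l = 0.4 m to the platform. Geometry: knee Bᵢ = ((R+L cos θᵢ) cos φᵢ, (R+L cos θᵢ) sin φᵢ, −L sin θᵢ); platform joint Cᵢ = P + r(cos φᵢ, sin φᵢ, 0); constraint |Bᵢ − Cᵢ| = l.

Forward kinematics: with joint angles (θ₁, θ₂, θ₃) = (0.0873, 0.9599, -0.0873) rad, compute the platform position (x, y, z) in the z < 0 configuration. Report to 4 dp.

φ1=0.0°: virtual centre (0.2592, 0.0000, -0.0174), radius l
arm 2 at φ=120.0°: ρ2 = 0.1747;  S2 = (-0.0874, 0.1513, -0.1638)
S3 = (0.2592·cos240.0°, 0.2592·sin240.0°, 0.0174) = (-0.1296, -0.2245, 0.0174)
|S₂|²−|S₁|² = -0.0101;  |S₃|²−|S₁|² = 0.0000
plane₁₂: -0.6932x+0.3026y+-0.2928z = -0.0101
det = 0.5466;  x = 0.0083+-0.2019z,  y = -0.0144+0.5050z
sphere 1 gives Az²+Bz+C=0 with A=1.2958, B=0.1216, C=-0.0965;  B²−4AC=0.5151;  roots -0.3239, 0.2300;  negative root z = -0.3239
x = 0.0737, y = -0.1780

(0.0737, -0.1780, -0.3239)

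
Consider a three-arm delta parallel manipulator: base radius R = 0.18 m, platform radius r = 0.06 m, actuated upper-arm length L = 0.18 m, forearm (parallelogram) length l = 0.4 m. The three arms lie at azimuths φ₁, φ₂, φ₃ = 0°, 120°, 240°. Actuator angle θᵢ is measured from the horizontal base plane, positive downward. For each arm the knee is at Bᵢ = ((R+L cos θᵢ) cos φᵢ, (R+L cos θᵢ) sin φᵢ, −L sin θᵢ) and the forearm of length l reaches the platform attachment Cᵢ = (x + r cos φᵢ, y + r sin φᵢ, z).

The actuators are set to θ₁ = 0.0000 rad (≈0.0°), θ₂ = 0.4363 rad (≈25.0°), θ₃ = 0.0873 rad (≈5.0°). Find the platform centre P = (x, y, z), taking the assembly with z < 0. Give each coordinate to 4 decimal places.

φ1=0.0°: virtual centre (0.3000, 0.0000, 0.0000), radius l
O2 = (0.2831·cos120.0°, 0.2831·sin120.0°, -0.0761) = (-0.1416, 0.2452, -0.0761)
φ3=240.0°: virtual centre (-0.1497, -0.2592, -0.0157), radius l
eliminate P² terms by subtracting sphere 1 from 2 and 3
plane₁₂: -0.8831x+0.4904y+-0.1521z = -0.0040
det = 0.8989;  x = 0.0024+-0.1049z,  y = -0.0039+0.1214z
into |P−O₁|² = l²: 1.0257z² + 0.0615z + -0.0714 = 0;  Δ = 0.2969;  z = -0.2956 or 0.2356 → z<0 root = -0.2956
x = 0.0334, y = -0.0398

(0.0334, -0.0398, -0.2956)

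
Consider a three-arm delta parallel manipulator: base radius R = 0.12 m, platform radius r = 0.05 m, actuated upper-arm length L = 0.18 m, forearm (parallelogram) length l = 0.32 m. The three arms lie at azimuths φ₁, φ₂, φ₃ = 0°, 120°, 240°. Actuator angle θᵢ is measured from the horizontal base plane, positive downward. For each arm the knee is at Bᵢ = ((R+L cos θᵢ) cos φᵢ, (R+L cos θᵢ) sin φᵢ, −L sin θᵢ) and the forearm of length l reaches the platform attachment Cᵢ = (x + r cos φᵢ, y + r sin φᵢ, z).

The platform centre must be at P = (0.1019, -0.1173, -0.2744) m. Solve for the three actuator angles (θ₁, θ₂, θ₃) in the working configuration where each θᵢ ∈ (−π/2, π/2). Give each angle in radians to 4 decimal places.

θ₁ = 0.0875, θ₂ = 1.1347, θ₃ = 0.3492

arm 1 (φ=0.0°): x'=0.1019, y'=-0.1173
  e−x'=-0.0319;  (l²−L²−(e−x')²−y'²−z²)/2L = -0.0558
  √(A²+B²)=0.2762;  θ1 = -1.6865+1.7740 ≈ 0.0875
arm 2 (φ=120.0°): x'=-0.1525, y'=-0.0296
  A=0.2225, B=-0.2744, C=(l²−L²−A²−y'²−z²)/(2L)=-0.1547
  γ=atan2(-0.2744,0.2225)=-0.8894;  ψ=arccos(-0.4379)=2.0240;  θ2=γ+ψ≈1.1347
φ3=240.0° → target in arm frame (0.0506, 0.1469)
  e−x'=0.0194;  (l²−L²−(e−x')²−y'²−z²)/2L = -0.0757
  √(A²+B²)=0.2751;  θ3 = -1.5003+1.8496 ≈ 0.3492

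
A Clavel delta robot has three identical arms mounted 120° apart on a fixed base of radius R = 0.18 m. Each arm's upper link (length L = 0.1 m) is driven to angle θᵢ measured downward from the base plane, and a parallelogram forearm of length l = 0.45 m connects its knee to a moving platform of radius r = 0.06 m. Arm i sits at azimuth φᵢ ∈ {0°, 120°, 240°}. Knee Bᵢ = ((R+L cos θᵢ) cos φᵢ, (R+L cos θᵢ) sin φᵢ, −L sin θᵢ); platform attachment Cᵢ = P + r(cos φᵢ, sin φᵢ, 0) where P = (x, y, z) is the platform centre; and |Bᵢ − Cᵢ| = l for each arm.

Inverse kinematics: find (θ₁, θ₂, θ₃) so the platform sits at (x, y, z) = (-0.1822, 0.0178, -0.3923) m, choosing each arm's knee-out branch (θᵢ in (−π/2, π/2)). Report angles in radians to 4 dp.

θ₁ = 1.2215, θ₂ = -0.1741, θ₃ = 0.0001

arm 1 (φ=0.0°): x'=-0.1822, y'=0.0178
  A cos θ + B sin θ = C:  0.3022·cos θ + -0.3923·sin θ = -0.2652
  γ=atan2(-0.3923,0.3022)=-0.9144;  ψ=arccos(-0.5355)=2.1360;  θ1=γ+ψ≈1.2215
rotate P by −φ2: (0.1065, 0.1489, -0.3923)
  A cos θ + B sin θ = C:  0.0135·cos θ + -0.3923·sin θ = 0.0813
  θ2 = atan2(B,A) + arccos(C/0.3925) = -0.1741
arm 3 (φ=240.0°): x'=0.0757, y'=-0.1667
  A=0.0443, B=-0.3923, C=(l²−L²−A²−y'²−z²)/(2L)=0.0443
  θ3 = atan2(B,A) + arccos(C/0.3948) = 0.0001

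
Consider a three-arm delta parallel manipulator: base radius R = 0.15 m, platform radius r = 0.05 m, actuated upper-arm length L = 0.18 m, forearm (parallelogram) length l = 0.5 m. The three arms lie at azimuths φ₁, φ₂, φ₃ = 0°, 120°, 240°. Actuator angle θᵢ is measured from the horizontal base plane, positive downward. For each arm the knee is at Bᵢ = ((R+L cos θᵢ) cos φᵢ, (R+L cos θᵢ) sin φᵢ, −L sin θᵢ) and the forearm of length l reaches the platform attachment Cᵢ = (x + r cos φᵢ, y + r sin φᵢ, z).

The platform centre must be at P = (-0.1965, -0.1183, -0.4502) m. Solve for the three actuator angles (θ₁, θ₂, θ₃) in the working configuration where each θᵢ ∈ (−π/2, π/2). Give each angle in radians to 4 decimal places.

arm 1 (φ=0.0°): x'=-0.1965, y'=-0.1183
  A cos θ + B sin θ = C:  0.2965·cos θ + -0.4502·sin θ = -0.2416
  γ=atan2(-0.4502,0.2965)=-0.9884;  ψ=arccos(-0.4482)=2.0356;  θ1=γ+ψ≈1.0472
φ2=120.0° → target in arm frame (-0.0042, 0.2293)
  A cos θ + B sin θ = C:  0.1042·cos θ + -0.4502·sin θ = -0.1348
  γ=atan2(-0.4502,0.1042)=-1.3433;  ψ=arccos(-0.2917)=1.8668;  θ2=γ+ψ≈0.5235
arm 3 (φ=240.0°): x'=0.2007, y'=-0.1110
  A=-0.1007, B=-0.4502, C=(l²−L²−A²−y'²−z²)/(2L)=-0.0210
  θ3 = atan2(B,A) + arccos(C/0.4613) = -0.1746

θ₁ = 1.0472, θ₂ = 0.5235, θ₃ = -0.1746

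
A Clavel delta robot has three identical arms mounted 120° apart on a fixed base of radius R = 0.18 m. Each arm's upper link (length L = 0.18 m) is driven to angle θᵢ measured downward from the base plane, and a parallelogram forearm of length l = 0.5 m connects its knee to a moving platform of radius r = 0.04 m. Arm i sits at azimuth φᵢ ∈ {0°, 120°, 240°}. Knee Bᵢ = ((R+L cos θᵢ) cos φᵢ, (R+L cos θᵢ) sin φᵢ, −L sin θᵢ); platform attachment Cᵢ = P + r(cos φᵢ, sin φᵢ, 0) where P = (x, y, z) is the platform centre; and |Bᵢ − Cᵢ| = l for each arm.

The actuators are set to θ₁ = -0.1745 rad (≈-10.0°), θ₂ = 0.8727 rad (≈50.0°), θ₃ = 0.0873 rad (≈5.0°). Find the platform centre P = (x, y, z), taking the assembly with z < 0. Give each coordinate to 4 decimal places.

(0.1119, -0.1250, -0.4072)

arm 1 at φ=0.0°: ρ1 = 0.3173;  O1 = (0.3173, 0.0000, 0.0313)
O2 = (0.2557·cos120.0°, 0.2557·sin120.0°, -0.1379) = (-0.1278, 0.2214, -0.1379)
O3 = (0.3193·cos240.0°, 0.3193·sin240.0°, -0.0157) = (-0.1597, -0.2765, -0.0157)
eliminate P² terms by subtracting sphere 1 from 2 and 3
[-0.8902 0.4429 -0.3383]·P = -0.0172;  [-0.9538 -0.5531 -0.0939]·P = 0.0006
Cramer: x(z) = 0.0101-0.2500z;  y(z) = -0.0185+0.2614z
into |P−O₁|² = l²: 1.1308z² + 0.0814z + -0.1544 = 0;  Δ = 0.7048;  z = -0.4072 or 0.3352 → z<0 root = -0.4072
x = 0.1119, y = -0.1250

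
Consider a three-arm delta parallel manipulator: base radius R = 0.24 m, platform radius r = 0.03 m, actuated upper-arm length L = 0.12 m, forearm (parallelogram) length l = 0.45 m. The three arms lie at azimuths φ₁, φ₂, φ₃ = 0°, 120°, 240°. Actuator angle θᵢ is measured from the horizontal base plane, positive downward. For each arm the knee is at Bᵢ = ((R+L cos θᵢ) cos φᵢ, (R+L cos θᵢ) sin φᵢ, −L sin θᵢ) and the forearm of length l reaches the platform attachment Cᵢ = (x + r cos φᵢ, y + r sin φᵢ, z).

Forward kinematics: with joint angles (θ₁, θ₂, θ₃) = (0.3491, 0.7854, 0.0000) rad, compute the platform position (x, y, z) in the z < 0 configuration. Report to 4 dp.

centre 1 = (0.3228·cos0.0°, 0.3228·sin0.0°, -0.0410) = (0.3228, 0.0000, -0.0410)
centre 2 = (0.2949·cos120.0°, 0.2949·sin120.0°, -0.0849) = (-0.1474, 0.2553, -0.0849)
centre 3 = (0.3300·cos240.0°, 0.3300·sin240.0°, 0.0000) = (-0.1650, -0.2858, 0.0000)
subtract pairs → two planes through P
[-0.9404 0.5107 -0.0876]·P = -0.0117;  [-0.9755 -0.5716 0.0821]·P = 0.0030
Cramer: x(z) = 0.0050-0.0079z;  y(z) = -0.0138+0.1571z
quadratic in z: (1.0247)z²+(0.0828)z+(-0.0996)=0, √Δ=0.6444 → z ∈ {-0.3548, 0.2740}; z = -0.3548 (taking z<0)
x = 0.0078, y = -0.0695

(0.0078, -0.0695, -0.3548)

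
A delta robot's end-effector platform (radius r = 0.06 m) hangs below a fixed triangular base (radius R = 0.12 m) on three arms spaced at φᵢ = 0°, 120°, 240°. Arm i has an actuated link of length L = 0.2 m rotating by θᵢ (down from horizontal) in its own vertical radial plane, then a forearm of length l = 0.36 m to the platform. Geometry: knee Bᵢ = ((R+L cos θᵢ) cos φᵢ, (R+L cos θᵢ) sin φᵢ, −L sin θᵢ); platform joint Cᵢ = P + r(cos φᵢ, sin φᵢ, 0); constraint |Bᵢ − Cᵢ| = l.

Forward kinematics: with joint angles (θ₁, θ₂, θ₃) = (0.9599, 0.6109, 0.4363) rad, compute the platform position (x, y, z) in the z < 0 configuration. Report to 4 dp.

(-0.0986, -0.0302, -0.3962)

O1 = (0.1747·cos0.0°, 0.1747·sin0.0°, -0.1638) = (0.1747, 0.0000, -0.1638)
O2 = (0.2238·cos120.0°, 0.2238·sin120.0°, -0.1147) = (-0.1119, 0.1938, -0.1147)
arm 3 at φ=240.0°: ρ3 = 0.2413;  O3 = (-0.1206, -0.2089, -0.0845)
eliminate P² terms by subtracting sphere 1 from 2 and 3
[-0.5733 0.3877 0.0982]·P = 0.0059;  [-0.5907 -0.4179 0.1586]·P = 0.0080
Cramer: x(z) = -0.0119+0.2188z;  y(z) = -0.0023+0.0702z
into |P−O₁|² = l²: 1.0528z² + 0.2457z + -0.0679 = 0;  Δ = 0.3465;  z = -0.3962 or 0.1629 → z<0 root = -0.3962
x = -0.0986, y = -0.0302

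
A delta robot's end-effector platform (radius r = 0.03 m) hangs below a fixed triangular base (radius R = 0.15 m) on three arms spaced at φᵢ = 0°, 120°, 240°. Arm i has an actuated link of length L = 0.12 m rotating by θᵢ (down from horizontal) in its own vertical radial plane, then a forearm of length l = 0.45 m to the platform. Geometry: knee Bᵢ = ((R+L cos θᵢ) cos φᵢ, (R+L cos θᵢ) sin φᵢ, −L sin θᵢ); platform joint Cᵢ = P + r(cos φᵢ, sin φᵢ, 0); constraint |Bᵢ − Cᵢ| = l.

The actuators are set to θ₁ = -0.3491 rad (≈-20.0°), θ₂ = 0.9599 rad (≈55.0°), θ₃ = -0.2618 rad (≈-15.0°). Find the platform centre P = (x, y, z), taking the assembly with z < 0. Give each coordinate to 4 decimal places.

arm 1 at φ=0.0°: ρ1 = 0.2328;  centre 1 = (0.2328, 0.0000, 0.0410)
centre 2 = (0.1888·cos120.0°, 0.1888·sin120.0°, -0.0983) = (-0.0944, 0.1635, -0.0983)
φ3=240.0°: virtual centre (-0.1180, -0.2043, 0.0311), radius l
subtract pairs → two planes through P
[-0.6544 0.3271 -0.2787]·P = -0.0105;  [-0.7014 -0.4086 -0.0200]·P = 0.0008
Cramer: x(z) = 0.0082-0.2424z;  y(z) = -0.0159+0.3672z
into |P−centre ₁|² = l²: 1.1936z² + 0.0151z + -0.1501 = 0;  Δ = 0.7170;  z = -0.3610 or 0.3484 → z<0 root = -0.3610
x = 0.0957, y = -0.1484

(0.0957, -0.1484, -0.3610)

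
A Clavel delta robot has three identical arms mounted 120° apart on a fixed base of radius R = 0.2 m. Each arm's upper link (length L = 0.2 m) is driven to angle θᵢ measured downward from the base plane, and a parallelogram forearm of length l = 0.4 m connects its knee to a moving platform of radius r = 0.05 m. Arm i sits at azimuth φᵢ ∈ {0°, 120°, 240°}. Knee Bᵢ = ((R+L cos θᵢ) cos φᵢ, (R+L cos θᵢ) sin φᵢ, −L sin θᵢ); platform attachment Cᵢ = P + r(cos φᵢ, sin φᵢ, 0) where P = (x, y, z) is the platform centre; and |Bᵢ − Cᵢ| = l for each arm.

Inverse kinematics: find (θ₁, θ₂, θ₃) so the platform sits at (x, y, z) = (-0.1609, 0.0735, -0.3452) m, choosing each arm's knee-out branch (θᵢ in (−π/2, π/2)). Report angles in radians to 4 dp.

θ₁ = 1.3092, θ₂ = 0.0875, θ₃ = 0.6980

φ1=0.0° → target in arm frame (-0.1609, 0.0735)
  A=0.3109, B=-0.3452, C=(l²−L²−A²−y'²−z²)/(2L)=-0.2531
  √(A²+B²)=0.4646;  θ1 = -0.8376+2.1469 ≈ 1.3092
φ2=120.0° → target in arm frame (0.1441, 0.1026)
  e−x'=0.0059;  (l²−L²−(e−x')²−y'²−z²)/2L = -0.0243
  √(A²+B²)=0.3453;  θ2 = -1.5537+1.6413 ≈ 0.0875
arm 3 (φ=240.0°): x'=0.0168, y'=-0.1761
  A=0.1332, B=-0.3452, C=(l²−L²−A²−y'²−z²)/(2L)=-0.1198
  θ3 = atan2(B,A) + arccos(C/0.3700) = 0.6980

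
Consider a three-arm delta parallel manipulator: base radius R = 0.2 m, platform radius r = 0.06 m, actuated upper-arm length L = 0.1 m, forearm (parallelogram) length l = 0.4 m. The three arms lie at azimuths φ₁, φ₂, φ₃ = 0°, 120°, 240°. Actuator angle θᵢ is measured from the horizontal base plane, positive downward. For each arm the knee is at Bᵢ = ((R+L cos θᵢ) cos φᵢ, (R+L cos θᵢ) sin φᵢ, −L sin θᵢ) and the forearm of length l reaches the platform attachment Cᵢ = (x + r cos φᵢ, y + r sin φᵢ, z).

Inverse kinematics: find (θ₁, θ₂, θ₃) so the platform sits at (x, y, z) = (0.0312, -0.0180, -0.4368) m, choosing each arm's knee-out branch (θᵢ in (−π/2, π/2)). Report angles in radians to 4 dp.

θ₁ = 0.8730, θ₂ = 1.2224, θ₃ = 1.0478

rotate P by −φ1: (0.0312, -0.0180, -0.4368)
  A=0.1088, B=-0.4368, C=(l²−L²−A²−y'²−z²)/(2L)=-0.2648
  θ1 = atan2(B,A) + arccos(C/0.4501) = 0.8730
φ2=120.0° → target in arm frame (-0.0312, -0.0180)
  A cos θ + B sin θ = C:  0.1712·cos θ + -0.4368·sin θ = -0.3521
  γ=atan2(-0.4368,0.1712)=-1.1973;  ψ=arccos(-0.7506)=2.4197;  θ2=γ+ψ≈1.2224
rotate P by −φ3: (0.0000, 0.0360, -0.4368)
  A cos θ + B sin θ = C:  0.1400·cos θ + -0.4368·sin θ = -0.3085
  √(A²+B²)=0.4587;  θ3 = -1.2606+2.3084 ≈ 1.0478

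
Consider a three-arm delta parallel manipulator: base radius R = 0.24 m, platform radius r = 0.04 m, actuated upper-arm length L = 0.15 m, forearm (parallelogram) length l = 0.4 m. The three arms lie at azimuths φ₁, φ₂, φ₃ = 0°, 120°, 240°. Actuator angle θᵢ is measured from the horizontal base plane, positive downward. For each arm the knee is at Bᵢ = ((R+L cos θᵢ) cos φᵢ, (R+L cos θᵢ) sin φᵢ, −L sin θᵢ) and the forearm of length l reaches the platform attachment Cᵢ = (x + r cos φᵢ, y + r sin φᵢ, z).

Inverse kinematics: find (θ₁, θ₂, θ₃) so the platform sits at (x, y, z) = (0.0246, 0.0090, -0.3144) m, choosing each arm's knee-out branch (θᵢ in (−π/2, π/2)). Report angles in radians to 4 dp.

arm 1 (φ=0.0°): x'=0.0246, y'=0.0090
  A=0.1754, B=-0.3144, C=(l²−L²−A²−y'²−z²)/(2L)=0.0260
  γ=atan2(-0.3144,0.1754)=-1.0619;  ψ=arccos(0.0723)=1.4985;  θ1=γ+ψ≈0.4365
φ2=120.0° → target in arm frame (-0.0045, -0.0258)
  A=0.2045, B=-0.3144, C=(l²−L²−A²−y'²−z²)/(2L)=-0.0128
  γ=atan2(-0.3144,0.2045)=-0.9941;  ψ=arccos(-0.0341)=1.6049;  θ2=γ+ψ≈0.6108
φ3=240.0° → target in arm frame (-0.0201, 0.0168)
  e−x'=0.2201;  (l²−L²−(e−x')²−y'²−z²)/2L = -0.0336
  √(A²+B²)=0.3838;  θ3 = -0.9600+1.6584 ≈ 0.6983

θ₁ = 0.4365, θ₂ = 0.6108, θ₃ = 0.6983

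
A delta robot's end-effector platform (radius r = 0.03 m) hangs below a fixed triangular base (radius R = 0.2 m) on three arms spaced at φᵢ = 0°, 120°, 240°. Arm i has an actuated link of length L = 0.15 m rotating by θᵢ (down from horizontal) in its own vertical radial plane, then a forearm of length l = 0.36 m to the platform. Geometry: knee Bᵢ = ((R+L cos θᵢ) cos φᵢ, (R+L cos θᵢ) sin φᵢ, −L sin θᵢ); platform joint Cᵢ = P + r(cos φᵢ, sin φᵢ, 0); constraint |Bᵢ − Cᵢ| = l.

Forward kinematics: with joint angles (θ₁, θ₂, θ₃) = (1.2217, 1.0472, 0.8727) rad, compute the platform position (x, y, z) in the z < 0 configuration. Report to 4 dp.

(-0.0370, -0.0206, -0.3909)

arm 1 at φ=0.0°: e+L cos θ1 = 0.2213;  centre 1 = (0.2213, 0.0000, -0.1410)
arm 2 at φ=120.0°: e+L cos θ2 = 0.2450;  centre 2 = (-0.1225, 0.2122, -0.1299)
φ3=240.0°: virtual centre (-0.1332, -0.2307, -0.1149), radius l
subtract pairs → two planes through P
plane₁₂: -0.6876x+0.4244y+0.0221z = 0.0081
det = 0.6182;  x = -0.0165+0.0522z,  y = -0.0078+0.0326z
sphere 1 gives Az²+Bz+C=0 with A=1.0038, B=0.2565, C=-0.0531;  B²−4AC=0.2790;  roots -0.3909, 0.1353;  negative root z = -0.3909
x = -0.0370, y = -0.0206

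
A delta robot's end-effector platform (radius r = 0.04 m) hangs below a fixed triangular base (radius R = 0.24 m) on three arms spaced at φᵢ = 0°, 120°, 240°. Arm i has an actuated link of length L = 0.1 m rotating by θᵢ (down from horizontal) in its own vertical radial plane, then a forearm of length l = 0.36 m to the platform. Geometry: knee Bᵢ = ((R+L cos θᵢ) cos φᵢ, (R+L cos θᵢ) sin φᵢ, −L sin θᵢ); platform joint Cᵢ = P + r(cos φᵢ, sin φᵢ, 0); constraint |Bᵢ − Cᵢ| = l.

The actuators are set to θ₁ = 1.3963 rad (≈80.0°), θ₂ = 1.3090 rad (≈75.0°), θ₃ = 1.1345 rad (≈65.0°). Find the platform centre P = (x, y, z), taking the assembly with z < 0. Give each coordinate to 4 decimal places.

(-0.0151, -0.0133, -0.3730)

centre 1 = (0.2174·cos0.0°, 0.2174·sin0.0°, -0.0985) = (0.2174, 0.0000, -0.0985)
arm 2 at φ=120.0°: e+L cos θ2 = 0.2259;  centre 2 = (-0.1129, 0.1956, -0.0966)
φ3=240.0°: virtual centre (-0.1211, -0.2098, -0.0906), radius l
|centre ₂|²−|centre ₁|² = 0.0034;  |centre ₃|²−|centre ₁|² = 0.0100
linear system: -0.6606x+0.3912y = 0.0034−0.0038z; -0.6770x+-0.4196y = 0.0100−0.0157z
det = 0.5421;  x = -0.0098+0.0143z,  y = -0.0079+0.0144z
quadratic in z: (1.0004)z²+(0.1903)z+(-0.0682)=0, √Δ=0.5561 → z ∈ {-0.3730, 0.1828}; z = -0.3730 (taking z<0)
x = -0.0151, y = -0.0133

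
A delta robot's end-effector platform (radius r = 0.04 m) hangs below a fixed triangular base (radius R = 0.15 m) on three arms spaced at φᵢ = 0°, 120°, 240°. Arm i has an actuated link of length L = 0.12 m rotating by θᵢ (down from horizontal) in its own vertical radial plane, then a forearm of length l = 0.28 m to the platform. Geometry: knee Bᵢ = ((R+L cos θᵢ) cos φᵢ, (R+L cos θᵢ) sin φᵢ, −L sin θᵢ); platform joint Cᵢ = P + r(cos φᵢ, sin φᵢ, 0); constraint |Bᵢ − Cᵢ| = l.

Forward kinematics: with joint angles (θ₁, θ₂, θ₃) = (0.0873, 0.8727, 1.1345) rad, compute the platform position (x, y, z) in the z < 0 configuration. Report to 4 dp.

(0.0921, 0.0278, -0.2528)

φ1=0.0°: virtual centre (0.2295, 0.0000, -0.0105), radius l
S2 = (0.1871·cos120.0°, 0.1871·sin120.0°, -0.0919) = (-0.0936, 0.1621, -0.0919)
arm 3 at φ=240.0°: ρ3 = 0.1607;  S3 = (-0.0804, -0.1392, -0.1088)
subtract pairs → two planes through P
linear system: -0.6462x+0.3241y = -0.0093−-0.1629z; -0.6198x+-0.2784y = -0.0151−-0.1966z
Cramer: x(z) = 0.0197-0.2865z;  y(z) = 0.0105-0.0684z
into |P−S₁|² = l²: 1.0867z² + 0.1397z + -0.0342 = 0;  Δ = 0.1680;  z = -0.2528 or 0.1243 → z<0 root = -0.2528
x = 0.0921, y = 0.0278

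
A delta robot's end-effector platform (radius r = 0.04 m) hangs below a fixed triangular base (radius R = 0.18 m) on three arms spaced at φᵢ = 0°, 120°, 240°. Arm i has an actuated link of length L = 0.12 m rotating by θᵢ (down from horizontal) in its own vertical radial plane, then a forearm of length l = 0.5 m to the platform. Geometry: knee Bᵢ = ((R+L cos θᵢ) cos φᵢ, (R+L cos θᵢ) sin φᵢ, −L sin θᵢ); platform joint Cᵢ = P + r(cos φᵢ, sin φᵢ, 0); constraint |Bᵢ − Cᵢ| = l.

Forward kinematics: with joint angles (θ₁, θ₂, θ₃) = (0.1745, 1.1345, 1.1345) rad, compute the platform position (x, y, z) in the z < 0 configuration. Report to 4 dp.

arm 1 at φ=0.0°: e+L cos θ1 = 0.2582;  S1 = (0.2582, 0.0000, -0.0208)
arm 2 at φ=120.0°: e+L cos θ2 = 0.1907;  S2 = (-0.0954, 0.1652, -0.1088)
φ3=240.0°: virtual centre (-0.0954, -0.1652, -0.1088), radius l
eliminate P² terms by subtracting sphere 1 from 2 and 3
[-0.7071 0.3303 -0.1758]·P = -0.0189;  [-0.7071 -0.3303 -0.1758]·P = -0.0189
Cramer: x(z) = 0.0267-0.2487z;  y(z) = 0.0000+0.0000z
quadratic in z: (1.0619)z²+(0.1568)z+(-0.1960)=0, √Δ=0.9258 → z ∈ {-0.5098, 0.3621}; z = -0.5098 (taking z<0)
x = 0.1535, y = 0.0000

(0.1535, 0.0000, -0.5098)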